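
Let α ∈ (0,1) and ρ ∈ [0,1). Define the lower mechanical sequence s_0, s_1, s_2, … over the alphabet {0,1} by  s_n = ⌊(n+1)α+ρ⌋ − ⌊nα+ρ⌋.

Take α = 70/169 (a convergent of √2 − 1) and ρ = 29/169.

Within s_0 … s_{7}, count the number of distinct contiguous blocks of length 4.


t_n = ⌊(n·70+29)/169⌋ for n = 0 … 8:
  n=0…8: ⌊29/169⌋=0 ⌊99/169⌋=0 ⌊169/169⌋=1 ⌊239/169⌋=1 ⌊309/169⌋=1 ⌊379/169⌋=2 ⌊449/169⌋=2 ⌊519/169⌋=3 ⌊589/169⌋=3
s_n = t_(n+1) − t_n for n = 0 … 7 gives
prefix = 01001010
slide a length-4 window over [0..3] … [4..7] (5 windows); first occurrence of each distinct factor:
  [  0..  3] 0100
  [  1..  4] 1001
  [  2..  5] 0010
  [  3..  6] 0101
  [  4..  7] 1010
distinct factors: {0010, 0100, 0101, 1001, 1010}
count = 5  (Sturmian bound for length 4 is 5)

5


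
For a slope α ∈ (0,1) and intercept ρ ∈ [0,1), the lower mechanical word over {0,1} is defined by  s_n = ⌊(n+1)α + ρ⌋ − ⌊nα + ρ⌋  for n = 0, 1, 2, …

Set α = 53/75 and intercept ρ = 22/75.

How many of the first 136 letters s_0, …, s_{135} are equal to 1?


#1s = Σ_{n=0}^{135} s_n = Σ_{n=0}^{135} (⌊(n+1)α+ρ⌋ − ⌊nα+ρ⌋)
the sum telescopes: every ⌊nα+ρ⌋ with 0 < n < 136 appears once with + and once with −, leaving ⌊136α+ρ⌋ − ⌊0·α+ρ⌋
136α + ρ = (136·53 + 22) / 75 = 7230/75
ρ = 22/75
⌊7230/75⌋ = 96,  ⌊22/75⌋ = 0
#1s = 96 − 0 = 96

96


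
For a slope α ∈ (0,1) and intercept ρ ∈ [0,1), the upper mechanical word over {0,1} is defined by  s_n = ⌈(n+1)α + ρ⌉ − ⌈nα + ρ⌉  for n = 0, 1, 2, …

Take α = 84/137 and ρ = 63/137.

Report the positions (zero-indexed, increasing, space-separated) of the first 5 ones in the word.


n=0: ⌈147/137⌉−⌈63/137⌉ = 2−1 = 1  ← one
n=1: ⌈231/137⌉−⌈147/137⌉ = 2−2 = 0
n=2: ⌈315/137⌉−⌈231/137⌉ = 3−2 = 1  ← one
n=3: ⌈399/137⌉−⌈315/137⌉ = 3−3 = 0
n=4: ⌈483/137⌉−⌈399/137⌉ = 4−3 = 1  ← one
n=5: ⌈567/137⌉−⌈483/137⌉ = 5−4 = 1  ← one
n=6: ⌈651/137⌉−⌈567/137⌉ = 5−5 = 0
n=7: ⌈735/137⌉−⌈651/137⌉ = 6−5 = 1  ← one
positions of the first 5 ones: 0 2 4 5 7

0 2 4 5 7


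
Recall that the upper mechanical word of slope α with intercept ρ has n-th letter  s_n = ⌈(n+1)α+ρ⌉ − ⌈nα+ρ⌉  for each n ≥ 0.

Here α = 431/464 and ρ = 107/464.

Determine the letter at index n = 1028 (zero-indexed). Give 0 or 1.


1

(n+1)α + ρ = (1029·431 + 107) / 464 = 443606/464
nα + ρ     = (1028·431 + 107) / 464 = 443175/464
⌈443606/464⌉ = 957,  ⌈443175/464⌉ = 956
s_{1028} = 957 − 956 = 1


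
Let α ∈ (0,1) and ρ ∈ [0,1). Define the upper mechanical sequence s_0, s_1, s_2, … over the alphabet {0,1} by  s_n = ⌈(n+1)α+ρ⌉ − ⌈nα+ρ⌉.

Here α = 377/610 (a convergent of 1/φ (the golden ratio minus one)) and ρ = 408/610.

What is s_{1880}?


1

(n+1)α + ρ = (1881·377 + 408) / 610 = 709545/610
nα + ρ     = (1880·377 + 408) / 610 = 709168/610
⌈709545/610⌉ = 1164,  ⌈709168/610⌉ = 1163
s_{1880} = 1164 − 1163 = 1


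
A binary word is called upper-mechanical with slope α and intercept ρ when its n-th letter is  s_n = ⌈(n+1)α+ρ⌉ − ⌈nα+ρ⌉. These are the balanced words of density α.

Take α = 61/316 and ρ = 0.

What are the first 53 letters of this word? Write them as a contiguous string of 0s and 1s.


n=0: ⌈(1·61)/316⌉ − ⌈(0·61)/316⌉ = ⌈61/316⌉ − ⌈0/316⌉ = 1 − 0 = 1
n=1: ⌈(2·61)/316⌉ − ⌈(1·61)/316⌉ = ⌈122/316⌉ − ⌈61/316⌉ = 1 − 1 = 0
n=2: ⌈(3·61)/316⌉ − ⌈(2·61)/316⌉ = ⌈183/316⌉ − ⌈122/316⌉ = 1 − 1 = 0
n=3: ⌈(4·61)/316⌉ − ⌈(3·61)/316⌉ = ⌈244/316⌉ − ⌈183/316⌉ = 1 − 1 = 0
n=4: ⌈(5·61)/316⌉ − ⌈(4·61)/316⌉ = ⌈305/316⌉ − ⌈244/316⌉ = 1 − 1 = 0
n=5: ⌈(6·61)/316⌉ − ⌈(5·61)/316⌉ = ⌈366/316⌉ − ⌈305/316⌉ = 2 − 1 = 1
n=6: ⌈(7·61)/316⌉ − ⌈(6·61)/316⌉ = ⌈427/316⌉ − ⌈366/316⌉ = 2 − 2 = 0
n=7: ⌈(8·61)/316⌉ − ⌈(7·61)/316⌉ = ⌈488/316⌉ − ⌈427/316⌉ = 2 − 2 = 0
n=8: ⌈(9·61)/316⌉ − ⌈(8·61)/316⌉ = ⌈549/316⌉ − ⌈488/316⌉ = 2 − 2 = 0
n=9: ⌈(10·61)/316⌉ − ⌈(9·61)/316⌉ = ⌈610/316⌉ − ⌈549/316⌉ = 2 − 2 = 0
n=10: ⌈(11·61)/316⌉ − ⌈(10·61)/316⌉ = ⌈671/316⌉ − ⌈610/316⌉ = 3 − 2 = 1
n=11: ⌈(12·61)/316⌉ − ⌈(11·61)/316⌉ = ⌈732/316⌉ − ⌈671/316⌉ = 3 − 3 = 0
n=12: ⌈(13·61)/316⌉ − ⌈(12·61)/316⌉ = ⌈793/316⌉ − ⌈732/316⌉ = 3 − 3 = 0
n=13: ⌈(14·61)/316⌉ − ⌈(13·61)/316⌉ = ⌈854/316⌉ − ⌈793/316⌉ = 3 − 3 = 0
n=14: ⌈(15·61)/316⌉ − ⌈(14·61)/316⌉ = ⌈915/316⌉ − ⌈854/316⌉ = 3 − 3 = 0
n=15: ⌈(16·61)/316⌉ − ⌈(15·61)/316⌉ = ⌈976/316⌉ − ⌈915/316⌉ = 4 − 3 = 1
n=16: ⌈(17·61)/316⌉ − ⌈(16·61)/316⌉ = ⌈1037/316⌉ − ⌈976/316⌉ = 4 − 4 = 0
n=17: ⌈(18·61)/316⌉ − ⌈(17·61)/316⌉ = ⌈1098/316⌉ − ⌈1037/316⌉ = 4 − 4 = 0
n=18: ⌈(19·61)/316⌉ − ⌈(18·61)/316⌉ = ⌈1159/316⌉ − ⌈1098/316⌉ = 4 − 4 = 0
n=19: ⌈(20·61)/316⌉ − ⌈(19·61)/316⌉ = ⌈1220/316⌉ − ⌈1159/316⌉ = 4 − 4 = 0
n=20: ⌈(21·61)/316⌉ − ⌈(20·61)/316⌉ = ⌈1281/316⌉ − ⌈1220/316⌉ = 5 − 4 = 1
n=21: ⌈(22·61)/316⌉ − ⌈(21·61)/316⌉ = ⌈1342/316⌉ − ⌈1281/316⌉ = 5 − 5 = 0
n=22: ⌈(23·61)/316⌉ − ⌈(22·61)/316⌉ = ⌈1403/316⌉ − ⌈1342/316⌉ = 5 − 5 = 0
n=23: ⌈(24·61)/316⌉ − ⌈(23·61)/316⌉ = ⌈1464/316⌉ − ⌈1403/316⌉ = 5 − 5 = 0
n=24: ⌈(25·61)/316⌉ − ⌈(24·61)/316⌉ = ⌈1525/316⌉ − ⌈1464/316⌉ = 5 − 5 = 0
n=25: ⌈(26·61)/316⌉ − ⌈(25·61)/316⌉ = ⌈1586/316⌉ − ⌈1525/316⌉ = 6 − 5 = 1
n=26: ⌈(27·61)/316⌉ − ⌈(26·61)/316⌉ = ⌈1647/316⌉ − ⌈1586/316⌉ = 6 − 6 = 0
n=27: ⌈(28·61)/316⌉ − ⌈(27·61)/316⌉ = ⌈1708/316⌉ − ⌈1647/316⌉ = 6 − 6 = 0
n=28: ⌈(29·61)/316⌉ − ⌈(28·61)/316⌉ = ⌈1769/316⌉ − ⌈1708/316⌉ = 6 − 6 = 0
n=29: ⌈(30·61)/316⌉ − ⌈(29·61)/316⌉ = ⌈1830/316⌉ − ⌈1769/316⌉ = 6 − 6 = 0
n=30: ⌈(31·61)/316⌉ − ⌈(30·61)/316⌉ = ⌈1891/316⌉ − ⌈1830/316⌉ = 6 − 6 = 0
n=31: ⌈(32·61)/316⌉ − ⌈(31·61)/316⌉ = ⌈1952/316⌉ − ⌈1891/316⌉ = 7 − 6 = 1
n=32: ⌈(33·61)/316⌉ − ⌈(32·61)/316⌉ = ⌈2013/316⌉ − ⌈1952/316⌉ = 7 − 7 = 0
n=33: ⌈(34·61)/316⌉ − ⌈(33·61)/316⌉ = ⌈2074/316⌉ − ⌈2013/316⌉ = 7 − 7 = 0
n=34: ⌈(35·61)/316⌉ − ⌈(34·61)/316⌉ = ⌈2135/316⌉ − ⌈2074/316⌉ = 7 − 7 = 0
n=35: ⌈(36·61)/316⌉ − ⌈(35·61)/316⌉ = ⌈2196/316⌉ − ⌈2135/316⌉ = 7 − 7 = 0
n=36: ⌈(37·61)/316⌉ − ⌈(36·61)/316⌉ = ⌈2257/316⌉ − ⌈2196/316⌉ = 8 − 7 = 1
n=37: ⌈(38·61)/316⌉ − ⌈(37·61)/316⌉ = ⌈2318/316⌉ − ⌈2257/316⌉ = 8 − 8 = 0
n=38: ⌈(39·61)/316⌉ − ⌈(38·61)/316⌉ = ⌈2379/316⌉ − ⌈2318/316⌉ = 8 − 8 = 0
n=39: ⌈(40·61)/316⌉ − ⌈(39·61)/316⌉ = ⌈2440/316⌉ − ⌈2379/316⌉ = 8 − 8 = 0
n=40: ⌈(41·61)/316⌉ − ⌈(40·61)/316⌉ = ⌈2501/316⌉ − ⌈2440/316⌉ = 8 − 8 = 0
n=41: ⌈(42·61)/316⌉ − ⌈(41·61)/316⌉ = ⌈2562/316⌉ − ⌈2501/316⌉ = 9 − 8 = 1
n=42: ⌈(43·61)/316⌉ − ⌈(42·61)/316⌉ = ⌈2623/316⌉ − ⌈2562/316⌉ = 9 − 9 = 0
n=43: ⌈(44·61)/316⌉ − ⌈(43·61)/316⌉ = ⌈2684/316⌉ − ⌈2623/316⌉ = 9 − 9 = 0
n=44: ⌈(45·61)/316⌉ − ⌈(44·61)/316⌉ = ⌈2745/316⌉ − ⌈2684/316⌉ = 9 − 9 = 0
n=45: ⌈(46·61)/316⌉ − ⌈(45·61)/316⌉ = ⌈2806/316⌉ − ⌈2745/316⌉ = 9 − 9 = 0
n=46: ⌈(47·61)/316⌉ − ⌈(46·61)/316⌉ = ⌈2867/316⌉ − ⌈2806/316⌉ = 10 − 9 = 1
n=47: ⌈(48·61)/316⌉ − ⌈(47·61)/316⌉ = ⌈2928/316⌉ − ⌈2867/316⌉ = 10 − 10 = 0
n=48: ⌈(49·61)/316⌉ − ⌈(48·61)/316⌉ = ⌈2989/316⌉ − ⌈2928/316⌉ = 10 − 10 = 0
n=49: ⌈(50·61)/316⌉ − ⌈(49·61)/316⌉ = ⌈3050/316⌉ − ⌈2989/316⌉ = 10 − 10 = 0
n=50: ⌈(51·61)/316⌉ − ⌈(50·61)/316⌉ = ⌈3111/316⌉ − ⌈3050/316⌉ = 10 − 10 = 0
n=51: ⌈(52·61)/316⌉ − ⌈(51·61)/316⌉ = ⌈3172/316⌉ − ⌈3111/316⌉ = 11 − 10 = 1
n=52: ⌈(53·61)/316⌉ − ⌈(52·61)/316⌉ = ⌈3233/316⌉ − ⌈3172/316⌉ = 11 − 11 = 0

10000100001000010000100001000001000010000100001000010


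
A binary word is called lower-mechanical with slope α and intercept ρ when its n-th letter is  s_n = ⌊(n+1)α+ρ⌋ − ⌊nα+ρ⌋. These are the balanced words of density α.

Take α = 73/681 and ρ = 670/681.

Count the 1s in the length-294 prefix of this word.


#1s = Σ_{n=0}^{293} s_n = Σ_{n=0}^{293} (⌊(n+1)α+ρ⌋ − ⌊nα+ρ⌋)
the sum telescopes: every ⌊nα+ρ⌋ with 0 < n < 294 appears once with + and once with −, leaving ⌊294α+ρ⌋ − ⌊0·α+ρ⌋
294α + ρ = (294·73 + 670) / 681 = 22132/681
ρ = 670/681
⌊22132/681⌋ = 32,  ⌊670/681⌋ = 0
#1s = 32 − 0 = 32

32


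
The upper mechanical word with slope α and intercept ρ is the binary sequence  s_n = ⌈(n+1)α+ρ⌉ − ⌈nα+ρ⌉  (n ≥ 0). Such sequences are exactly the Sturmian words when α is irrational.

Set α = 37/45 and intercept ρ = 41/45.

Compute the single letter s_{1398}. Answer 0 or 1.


1

(n+1)α + ρ = (1399·37 + 41) / 45 = 51804/45
nα + ρ     = (1398·37 + 41) / 45 = 51767/45
⌈51804/45⌉ = 1152,  ⌈51767/45⌉ = 1151
s_{1398} = 1152 − 1151 = 1


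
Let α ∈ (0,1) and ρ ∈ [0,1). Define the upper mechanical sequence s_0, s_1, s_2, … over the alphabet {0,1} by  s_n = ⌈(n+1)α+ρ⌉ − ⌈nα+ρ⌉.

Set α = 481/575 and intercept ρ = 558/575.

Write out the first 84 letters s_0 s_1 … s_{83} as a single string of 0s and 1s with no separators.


n=0: ⌈(1·481+558)/575⌉ − ⌈(0·481+558)/575⌉ = ⌈1039/575⌉ − ⌈558/575⌉ = 2 − 1 = 1
n=1: ⌈(2·481+558)/575⌉ − ⌈(1·481+558)/575⌉ = ⌈1520/575⌉ − ⌈1039/575⌉ = 3 − 2 = 1
n=2: ⌈(3·481+558)/575⌉ − ⌈(2·481+558)/575⌉ = ⌈2001/575⌉ − ⌈1520/575⌉ = 4 − 3 = 1
n=3: ⌈(4·481+558)/575⌉ − ⌈(3·481+558)/575⌉ = ⌈2482/575⌉ − ⌈2001/575⌉ = 5 − 4 = 1
n=4: ⌈(5·481+558)/575⌉ − ⌈(4·481+558)/575⌉ = ⌈2963/575⌉ − ⌈2482/575⌉ = 6 − 5 = 1
n=5: ⌈(6·481+558)/575⌉ − ⌈(5·481+558)/575⌉ = ⌈3444/575⌉ − ⌈2963/575⌉ = 6 − 6 = 0
n=6: ⌈(7·481+558)/575⌉ − ⌈(6·481+558)/575⌉ = ⌈3925/575⌉ − ⌈3444/575⌉ = 7 − 6 = 1
n=7: ⌈(8·481+558)/575⌉ − ⌈(7·481+558)/575⌉ = ⌈4406/575⌉ − ⌈3925/575⌉ = 8 − 7 = 1
n=8: ⌈(9·481+558)/575⌉ − ⌈(8·481+558)/575⌉ = ⌈4887/575⌉ − ⌈4406/575⌉ = 9 − 8 = 1
n=9: ⌈(10·481+558)/575⌉ − ⌈(9·481+558)/575⌉ = ⌈5368/575⌉ − ⌈4887/575⌉ = 10 − 9 = 1
n=10: ⌈(11·481+558)/575⌉ − ⌈(10·481+558)/575⌉ = ⌈5849/575⌉ − ⌈5368/575⌉ = 11 − 10 = 1
n=11: ⌈(12·481+558)/575⌉ − ⌈(11·481+558)/575⌉ = ⌈6330/575⌉ − ⌈5849/575⌉ = 12 − 11 = 1
n=12: ⌈(13·481+558)/575⌉ − ⌈(12·481+558)/575⌉ = ⌈6811/575⌉ − ⌈6330/575⌉ = 12 − 12 = 0
n=13: ⌈(14·481+558)/575⌉ − ⌈(13·481+558)/575⌉ = ⌈7292/575⌉ − ⌈6811/575⌉ = 13 − 12 = 1
n=14: ⌈(15·481+558)/575⌉ − ⌈(14·481+558)/575⌉ = ⌈7773/575⌉ − ⌈7292/575⌉ = 14 − 13 = 1
n=15: ⌈(16·481+558)/575⌉ − ⌈(15·481+558)/575⌉ = ⌈8254/575⌉ − ⌈7773/575⌉ = 15 − 14 = 1
n=16: ⌈(17·481+558)/575⌉ − ⌈(16·481+558)/575⌉ = ⌈8735/575⌉ − ⌈8254/575⌉ = 16 − 15 = 1
n=17: ⌈(18·481+558)/575⌉ − ⌈(17·481+558)/575⌉ = ⌈9216/575⌉ − ⌈8735/575⌉ = 17 − 16 = 1
n=18: ⌈(19·481+558)/575⌉ − ⌈(18·481+558)/575⌉ = ⌈9697/575⌉ − ⌈9216/575⌉ = 17 − 17 = 0
n=19: ⌈(20·481+558)/575⌉ − ⌈(19·481+558)/575⌉ = ⌈10178/575⌉ − ⌈9697/575⌉ = 18 − 17 = 1
n=20: ⌈(21·481+558)/575⌉ − ⌈(20·481+558)/575⌉ = ⌈10659/575⌉ − ⌈10178/575⌉ = 19 − 18 = 1
n=21: ⌈(22·481+558)/575⌉ − ⌈(21·481+558)/575⌉ = ⌈11140/575⌉ − ⌈10659/575⌉ = 20 − 19 = 1
n=22: ⌈(23·481+558)/575⌉ − ⌈(22·481+558)/575⌉ = ⌈11621/575⌉ − ⌈11140/575⌉ = 21 − 20 = 1
n=23: ⌈(24·481+558)/575⌉ − ⌈(23·481+558)/575⌉ = ⌈12102/575⌉ − ⌈11621/575⌉ = 22 − 21 = 1
n=24: ⌈(25·481+558)/575⌉ − ⌈(24·481+558)/575⌉ = ⌈12583/575⌉ − ⌈12102/575⌉ = 22 − 22 = 0
n=25: ⌈(26·481+558)/575⌉ − ⌈(25·481+558)/575⌉ = ⌈13064/575⌉ − ⌈12583/575⌉ = 23 − 22 = 1
n=26: ⌈(27·481+558)/575⌉ − ⌈(26·481+558)/575⌉ = ⌈13545/575⌉ − ⌈13064/575⌉ = 24 − 23 = 1
n=27: ⌈(28·481+558)/575⌉ − ⌈(27·481+558)/575⌉ = ⌈14026/575⌉ − ⌈13545/575⌉ = 25 − 24 = 1
n=28: ⌈(29·481+558)/575⌉ − ⌈(28·481+558)/575⌉ = ⌈14507/575⌉ − ⌈14026/575⌉ = 26 − 25 = 1
n=29: ⌈(30·481+558)/575⌉ − ⌈(29·481+558)/575⌉ = ⌈14988/575⌉ − ⌈14507/575⌉ = 27 − 26 = 1
n=30: ⌈(31·481+558)/575⌉ − ⌈(30·481+558)/575⌉ = ⌈15469/575⌉ − ⌈14988/575⌉ = 27 − 27 = 0
n=31: ⌈(32·481+558)/575⌉ − ⌈(31·481+558)/575⌉ = ⌈15950/575⌉ − ⌈15469/575⌉ = 28 − 27 = 1
n=32: ⌈(33·481+558)/575⌉ − ⌈(32·481+558)/575⌉ = ⌈16431/575⌉ − ⌈15950/575⌉ = 29 − 28 = 1
n=33: ⌈(34·481+558)/575⌉ − ⌈(33·481+558)/575⌉ = ⌈16912/575⌉ − ⌈16431/575⌉ = 30 − 29 = 1
n=34: ⌈(35·481+558)/575⌉ − ⌈(34·481+558)/575⌉ = ⌈17393/575⌉ − ⌈16912/575⌉ = 31 − 30 = 1
n=35: ⌈(36·481+558)/575⌉ − ⌈(35·481+558)/575⌉ = ⌈17874/575⌉ − ⌈17393/575⌉ = 32 − 31 = 1
n=36: ⌈(37·481+558)/575⌉ − ⌈(36·481+558)/575⌉ = ⌈18355/575⌉ − ⌈17874/575⌉ = 32 − 32 = 0
n=37: ⌈(38·481+558)/575⌉ − ⌈(37·481+558)/575⌉ = ⌈18836/575⌉ − ⌈18355/575⌉ = 33 − 32 = 1
n=38: ⌈(39·481+558)/575⌉ − ⌈(38·481+558)/575⌉ = ⌈19317/575⌉ − ⌈18836/575⌉ = 34 − 33 = 1
n=39: ⌈(40·481+558)/575⌉ − ⌈(39·481+558)/575⌉ = ⌈19798/575⌉ − ⌈19317/575⌉ = 35 − 34 = 1
n=40: ⌈(41·481+558)/575⌉ − ⌈(40·481+558)/575⌉ = ⌈20279/575⌉ − ⌈19798/575⌉ = 36 − 35 = 1
n=41: ⌈(42·481+558)/575⌉ − ⌈(41·481+558)/575⌉ = ⌈20760/575⌉ − ⌈20279/575⌉ = 37 − 36 = 1
n=42: ⌈(43·481+558)/575⌉ − ⌈(42·481+558)/575⌉ = ⌈21241/575⌉ − ⌈20760/575⌉ = 37 − 37 = 0
n=43: ⌈(44·481+558)/575⌉ − ⌈(43·481+558)/575⌉ = ⌈21722/575⌉ − ⌈21241/575⌉ = 38 − 37 = 1
n=44: ⌈(45·481+558)/575⌉ − ⌈(44·481+558)/575⌉ = ⌈22203/575⌉ − ⌈21722/575⌉ = 39 − 38 = 1
n=45: ⌈(46·481+558)/575⌉ − ⌈(45·481+558)/575⌉ = ⌈22684/575⌉ − ⌈22203/575⌉ = 40 − 39 = 1
n=46: ⌈(47·481+558)/575⌉ − ⌈(46·481+558)/575⌉ = ⌈23165/575⌉ − ⌈22684/575⌉ = 41 − 40 = 1
n=47: ⌈(48·481+558)/575⌉ − ⌈(47·481+558)/575⌉ = ⌈23646/575⌉ − ⌈23165/575⌉ = 42 − 41 = 1
n=48: ⌈(49·481+558)/575⌉ − ⌈(48·481+558)/575⌉ = ⌈24127/575⌉ − ⌈23646/575⌉ = 42 − 42 = 0
n=49: ⌈(50·481+558)/575⌉ − ⌈(49·481+558)/575⌉ = ⌈24608/575⌉ − ⌈24127/575⌉ = 43 − 42 = 1
n=50: ⌈(51·481+558)/575⌉ − ⌈(50·481+558)/575⌉ = ⌈25089/575⌉ − ⌈24608/575⌉ = 44 − 43 = 1
n=51: ⌈(52·481+558)/575⌉ − ⌈(51·481+558)/575⌉ = ⌈25570/575⌉ − ⌈25089/575⌉ = 45 − 44 = 1
n=52: ⌈(53·481+558)/575⌉ − ⌈(52·481+558)/575⌉ = ⌈26051/575⌉ − ⌈25570/575⌉ = 46 − 45 = 1
n=53: ⌈(54·481+558)/575⌉ − ⌈(53·481+558)/575⌉ = ⌈26532/575⌉ − ⌈26051/575⌉ = 47 − 46 = 1
n=54: ⌈(55·481+558)/575⌉ − ⌈(54·481+558)/575⌉ = ⌈27013/575⌉ − ⌈26532/575⌉ = 47 − 47 = 0
n=55: ⌈(56·481+558)/575⌉ − ⌈(55·481+558)/575⌉ = ⌈27494/575⌉ − ⌈27013/575⌉ = 48 − 47 = 1
n=56: ⌈(57·481+558)/575⌉ − ⌈(56·481+558)/575⌉ = ⌈27975/575⌉ − ⌈27494/575⌉ = 49 − 48 = 1
n=57: ⌈(58·481+558)/575⌉ − ⌈(57·481+558)/575⌉ = ⌈28456/575⌉ − ⌈27975/575⌉ = 50 − 49 = 1
n=58: ⌈(59·481+558)/575⌉ − ⌈(58·481+558)/575⌉ = ⌈28937/575⌉ − ⌈28456/575⌉ = 51 − 50 = 1
n=59: ⌈(60·481+558)/575⌉ − ⌈(59·481+558)/575⌉ = ⌈29418/575⌉ − ⌈28937/575⌉ = 52 − 51 = 1
n=60: ⌈(61·481+558)/575⌉ − ⌈(60·481+558)/575⌉ = ⌈29899/575⌉ − ⌈29418/575⌉ = 52 − 52 = 0
n=61: ⌈(62·481+558)/575⌉ − ⌈(61·481+558)/575⌉ = ⌈30380/575⌉ − ⌈29899/575⌉ = 53 − 52 = 1
n=62: ⌈(63·481+558)/575⌉ − ⌈(62·481+558)/575⌉ = ⌈30861/575⌉ − ⌈30380/575⌉ = 54 − 53 = 1
n=63: ⌈(64·481+558)/575⌉ − ⌈(63·481+558)/575⌉ = ⌈31342/575⌉ − ⌈30861/575⌉ = 55 − 54 = 1
n=64: ⌈(65·481+558)/575⌉ − ⌈(64·481+558)/575⌉ = ⌈31823/575⌉ − ⌈31342/575⌉ = 56 − 55 = 1
n=65: ⌈(66·481+558)/575⌉ − ⌈(65·481+558)/575⌉ = ⌈32304/575⌉ − ⌈31823/575⌉ = 57 − 56 = 1
n=66: ⌈(67·481+558)/575⌉ − ⌈(66·481+558)/575⌉ = ⌈32785/575⌉ − ⌈32304/575⌉ = 58 − 57 = 1
n=67: ⌈(68·481+558)/575⌉ − ⌈(67·481+558)/575⌉ = ⌈33266/575⌉ − ⌈32785/575⌉ = 58 − 58 = 0
n=68: ⌈(69·481+558)/575⌉ − ⌈(68·481+558)/575⌉ = ⌈33747/575⌉ − ⌈33266/575⌉ = 59 − 58 = 1
n=69: ⌈(70·481+558)/575⌉ − ⌈(69·481+558)/575⌉ = ⌈34228/575⌉ − ⌈33747/575⌉ = 60 − 59 = 1
n=70: ⌈(71·481+558)/575⌉ − ⌈(70·481+558)/575⌉ = ⌈34709/575⌉ − ⌈34228/575⌉ = 61 − 60 = 1
n=71: ⌈(72·481+558)/575⌉ − ⌈(71·481+558)/575⌉ = ⌈35190/575⌉ − ⌈34709/575⌉ = 62 − 61 = 1
n=72: ⌈(73·481+558)/575⌉ − ⌈(72·481+558)/575⌉ = ⌈35671/575⌉ − ⌈35190/575⌉ = 63 − 62 = 1
n=73: ⌈(74·481+558)/575⌉ − ⌈(73·481+558)/575⌉ = ⌈36152/575⌉ − ⌈35671/575⌉ = 63 − 63 = 0
n=74: ⌈(75·481+558)/575⌉ − ⌈(74·481+558)/575⌉ = ⌈36633/575⌉ − ⌈36152/575⌉ = 64 − 63 = 1
n=75: ⌈(76·481+558)/575⌉ − ⌈(75·481+558)/575⌉ = ⌈37114/575⌉ − ⌈36633/575⌉ = 65 − 64 = 1
n=76: ⌈(77·481+558)/575⌉ − ⌈(76·481+558)/575⌉ = ⌈37595/575⌉ − ⌈37114/575⌉ = 66 − 65 = 1
n=77: ⌈(78·481+558)/575⌉ − ⌈(77·481+558)/575⌉ = ⌈38076/575⌉ − ⌈37595/575⌉ = 67 − 66 = 1
n=78: ⌈(79·481+558)/575⌉ − ⌈(78·481+558)/575⌉ = ⌈38557/575⌉ − ⌈38076/575⌉ = 68 − 67 = 1
n=79: ⌈(80·481+558)/575⌉ − ⌈(79·481+558)/575⌉ = ⌈39038/575⌉ − ⌈38557/575⌉ = 68 − 68 = 0
n=80: ⌈(81·481+558)/575⌉ − ⌈(80·481+558)/575⌉ = ⌈39519/575⌉ − ⌈39038/575⌉ = 69 − 68 = 1
n=81: ⌈(82·481+558)/575⌉ − ⌈(81·481+558)/575⌉ = ⌈40000/575⌉ − ⌈39519/575⌉ = 70 − 69 = 1
n=82: ⌈(83·481+558)/575⌉ − ⌈(82·481+558)/575⌉ = ⌈40481/575⌉ − ⌈40000/575⌉ = 71 − 70 = 1
n=83: ⌈(84·481+558)/575⌉ − ⌈(83·481+558)/575⌉ = ⌈40962/575⌉ − ⌈40481/575⌉ = 72 − 71 = 1

111110111111011111011111011111011111011111011111011111011111011111101111101111101111


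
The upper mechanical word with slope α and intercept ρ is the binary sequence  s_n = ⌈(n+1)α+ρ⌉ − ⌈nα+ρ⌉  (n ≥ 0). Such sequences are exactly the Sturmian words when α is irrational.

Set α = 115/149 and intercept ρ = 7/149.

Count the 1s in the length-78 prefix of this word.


60

#1s = Σ_{n=0}^{77} s_n = Σ_{n=0}^{77} (⌈(n+1)α+ρ⌉ − ⌈nα+ρ⌉)
the sum telescopes: every ⌈nα+ρ⌉ with 0 < n < 78 appears once with + and once with −, leaving ⌈78α+ρ⌉ − ⌈0·α+ρ⌉
78α + ρ = (78·115 + 7) / 149 = 8977/149
ρ = 7/149
⌈8977/149⌉ = 61,  ⌈7/149⌉ = 1
#1s = 61 − 1 = 60


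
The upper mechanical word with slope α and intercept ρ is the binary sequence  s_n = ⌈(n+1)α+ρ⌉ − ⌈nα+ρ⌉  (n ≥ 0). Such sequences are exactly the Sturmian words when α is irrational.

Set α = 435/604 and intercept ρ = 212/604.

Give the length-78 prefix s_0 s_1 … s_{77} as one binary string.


n=0: ⌈(1·435+212)/604⌉ − ⌈(0·435+212)/604⌉ = ⌈647/604⌉ − ⌈212/604⌉ = 2 − 1 = 1
n=1: ⌈(2·435+212)/604⌉ − ⌈(1·435+212)/604⌉ = ⌈1082/604⌉ − ⌈647/604⌉ = 2 − 2 = 0
n=2: ⌈(3·435+212)/604⌉ − ⌈(2·435+212)/604⌉ = ⌈1517/604⌉ − ⌈1082/604⌉ = 3 − 2 = 1
n=3: ⌈(4·435+212)/604⌉ − ⌈(3·435+212)/604⌉ = ⌈1952/604⌉ − ⌈1517/604⌉ = 4 − 3 = 1
n=4: ⌈(5·435+212)/604⌉ − ⌈(4·435+212)/604⌉ = ⌈2387/604⌉ − ⌈1952/604⌉ = 4 − 4 = 0
n=5: ⌈(6·435+212)/604⌉ − ⌈(5·435+212)/604⌉ = ⌈2822/604⌉ − ⌈2387/604⌉ = 5 − 4 = 1
n=6: ⌈(7·435+212)/604⌉ − ⌈(6·435+212)/604⌉ = ⌈3257/604⌉ − ⌈2822/604⌉ = 6 − 5 = 1
n=7: ⌈(8·435+212)/604⌉ − ⌈(7·435+212)/604⌉ = ⌈3692/604⌉ − ⌈3257/604⌉ = 7 − 6 = 1
n=8: ⌈(9·435+212)/604⌉ − ⌈(8·435+212)/604⌉ = ⌈4127/604⌉ − ⌈3692/604⌉ = 7 − 7 = 0
n=9: ⌈(10·435+212)/604⌉ − ⌈(9·435+212)/604⌉ = ⌈4562/604⌉ − ⌈4127/604⌉ = 8 − 7 = 1
n=10: ⌈(11·435+212)/604⌉ − ⌈(10·435+212)/604⌉ = ⌈4997/604⌉ − ⌈4562/604⌉ = 9 − 8 = 1
n=11: ⌈(12·435+212)/604⌉ − ⌈(11·435+212)/604⌉ = ⌈5432/604⌉ − ⌈4997/604⌉ = 9 − 9 = 0
n=12: ⌈(13·435+212)/604⌉ − ⌈(12·435+212)/604⌉ = ⌈5867/604⌉ − ⌈5432/604⌉ = 10 − 9 = 1
n=13: ⌈(14·435+212)/604⌉ − ⌈(13·435+212)/604⌉ = ⌈6302/604⌉ − ⌈5867/604⌉ = 11 − 10 = 1
n=14: ⌈(15·435+212)/604⌉ − ⌈(14·435+212)/604⌉ = ⌈6737/604⌉ − ⌈6302/604⌉ = 12 − 11 = 1
n=15: ⌈(16·435+212)/604⌉ − ⌈(15·435+212)/604⌉ = ⌈7172/604⌉ − ⌈6737/604⌉ = 12 − 12 = 0
n=16: ⌈(17·435+212)/604⌉ − ⌈(16·435+212)/604⌉ = ⌈7607/604⌉ − ⌈7172/604⌉ = 13 − 12 = 1
n=17: ⌈(18·435+212)/604⌉ − ⌈(17·435+212)/604⌉ = ⌈8042/604⌉ − ⌈7607/604⌉ = 14 − 13 = 1
n=18: ⌈(19·435+212)/604⌉ − ⌈(18·435+212)/604⌉ = ⌈8477/604⌉ − ⌈8042/604⌉ = 15 − 14 = 1
n=19: ⌈(20·435+212)/604⌉ − ⌈(19·435+212)/604⌉ = ⌈8912/604⌉ − ⌈8477/604⌉ = 15 − 15 = 0
n=20: ⌈(21·435+212)/604⌉ − ⌈(20·435+212)/604⌉ = ⌈9347/604⌉ − ⌈8912/604⌉ = 16 − 15 = 1
n=21: ⌈(22·435+212)/604⌉ − ⌈(21·435+212)/604⌉ = ⌈9782/604⌉ − ⌈9347/604⌉ = 17 − 16 = 1
n=22: ⌈(23·435+212)/604⌉ − ⌈(22·435+212)/604⌉ = ⌈10217/604⌉ − ⌈9782/604⌉ = 17 − 17 = 0
n=23: ⌈(24·435+212)/604⌉ − ⌈(23·435+212)/604⌉ = ⌈10652/604⌉ − ⌈10217/604⌉ = 18 − 17 = 1
n=24: ⌈(25·435+212)/604⌉ − ⌈(24·435+212)/604⌉ = ⌈11087/604⌉ − ⌈10652/604⌉ = 19 − 18 = 1
n=25: ⌈(26·435+212)/604⌉ − ⌈(25·435+212)/604⌉ = ⌈11522/604⌉ − ⌈11087/604⌉ = 20 − 19 = 1
n=26: ⌈(27·435+212)/604⌉ − ⌈(26·435+212)/604⌉ = ⌈11957/604⌉ − ⌈11522/604⌉ = 20 − 20 = 0
n=27: ⌈(28·435+212)/604⌉ − ⌈(27·435+212)/604⌉ = ⌈12392/604⌉ − ⌈11957/604⌉ = 21 − 20 = 1
n=28: ⌈(29·435+212)/604⌉ − ⌈(28·435+212)/604⌉ = ⌈12827/604⌉ − ⌈12392/604⌉ = 22 − 21 = 1
n=29: ⌈(30·435+212)/604⌉ − ⌈(29·435+212)/604⌉ = ⌈13262/604⌉ − ⌈12827/604⌉ = 22 − 22 = 0
n=30: ⌈(31·435+212)/604⌉ − ⌈(30·435+212)/604⌉ = ⌈13697/604⌉ − ⌈13262/604⌉ = 23 − 22 = 1
n=31: ⌈(32·435+212)/604⌉ − ⌈(31·435+212)/604⌉ = ⌈14132/604⌉ − ⌈13697/604⌉ = 24 − 23 = 1
n=32: ⌈(33·435+212)/604⌉ − ⌈(32·435+212)/604⌉ = ⌈14567/604⌉ − ⌈14132/604⌉ = 25 − 24 = 1
n=33: ⌈(34·435+212)/604⌉ − ⌈(33·435+212)/604⌉ = ⌈15002/604⌉ − ⌈14567/604⌉ = 25 − 25 = 0
n=34: ⌈(35·435+212)/604⌉ − ⌈(34·435+212)/604⌉ = ⌈15437/604⌉ − ⌈15002/604⌉ = 26 − 25 = 1
n=35: ⌈(36·435+212)/604⌉ − ⌈(35·435+212)/604⌉ = ⌈15872/604⌉ − ⌈15437/604⌉ = 27 − 26 = 1
n=36: ⌈(37·435+212)/604⌉ − ⌈(36·435+212)/604⌉ = ⌈16307/604⌉ − ⌈15872/604⌉ = 27 − 27 = 0
n=37: ⌈(38·435+212)/604⌉ − ⌈(37·435+212)/604⌉ = ⌈16742/604⌉ − ⌈16307/604⌉ = 28 − 27 = 1
n=38: ⌈(39·435+212)/604⌉ − ⌈(38·435+212)/604⌉ = ⌈17177/604⌉ − ⌈16742/604⌉ = 29 − 28 = 1
n=39: ⌈(40·435+212)/604⌉ − ⌈(39·435+212)/604⌉ = ⌈17612/604⌉ − ⌈17177/604⌉ = 30 − 29 = 1
n=40: ⌈(41·435+212)/604⌉ − ⌈(40·435+212)/604⌉ = ⌈18047/604⌉ − ⌈17612/604⌉ = 30 − 30 = 0
n=41: ⌈(42·435+212)/604⌉ − ⌈(41·435+212)/604⌉ = ⌈18482/604⌉ − ⌈18047/604⌉ = 31 − 30 = 1
n=42: ⌈(43·435+212)/604⌉ − ⌈(42·435+212)/604⌉ = ⌈18917/604⌉ − ⌈18482/604⌉ = 32 − 31 = 1
n=43: ⌈(44·435+212)/604⌉ − ⌈(43·435+212)/604⌉ = ⌈19352/604⌉ − ⌈18917/604⌉ = 33 − 32 = 1
n=44: ⌈(45·435+212)/604⌉ − ⌈(44·435+212)/604⌉ = ⌈19787/604⌉ − ⌈19352/604⌉ = 33 − 33 = 0
n=45: ⌈(46·435+212)/604⌉ − ⌈(45·435+212)/604⌉ = ⌈20222/604⌉ − ⌈19787/604⌉ = 34 − 33 = 1
n=46: ⌈(47·435+212)/604⌉ − ⌈(46·435+212)/604⌉ = ⌈20657/604⌉ − ⌈20222/604⌉ = 35 − 34 = 1
n=47: ⌈(48·435+212)/604⌉ − ⌈(47·435+212)/604⌉ = ⌈21092/604⌉ − ⌈20657/604⌉ = 35 − 35 = 0
n=48: ⌈(49·435+212)/604⌉ − ⌈(48·435+212)/604⌉ = ⌈21527/604⌉ − ⌈21092/604⌉ = 36 − 35 = 1
n=49: ⌈(50·435+212)/604⌉ − ⌈(49·435+212)/604⌉ = ⌈21962/604⌉ − ⌈21527/604⌉ = 37 − 36 = 1
n=50: ⌈(51·435+212)/604⌉ − ⌈(50·435+212)/604⌉ = ⌈22397/604⌉ − ⌈21962/604⌉ = 38 − 37 = 1
n=51: ⌈(52·435+212)/604⌉ − ⌈(51·435+212)/604⌉ = ⌈22832/604⌉ − ⌈22397/604⌉ = 38 − 38 = 0
n=52: ⌈(53·435+212)/604⌉ − ⌈(52·435+212)/604⌉ = ⌈23267/604⌉ − ⌈22832/604⌉ = 39 − 38 = 1
n=53: ⌈(54·435+212)/604⌉ − ⌈(53·435+212)/604⌉ = ⌈23702/604⌉ − ⌈23267/604⌉ = 40 − 39 = 1
n=54: ⌈(55·435+212)/604⌉ − ⌈(54·435+212)/604⌉ = ⌈24137/604⌉ − ⌈23702/604⌉ = 40 − 40 = 0
n=55: ⌈(56·435+212)/604⌉ − ⌈(55·435+212)/604⌉ = ⌈24572/604⌉ − ⌈24137/604⌉ = 41 − 40 = 1
n=56: ⌈(57·435+212)/604⌉ − ⌈(56·435+212)/604⌉ = ⌈25007/604⌉ − ⌈24572/604⌉ = 42 − 41 = 1
n=57: ⌈(58·435+212)/604⌉ − ⌈(57·435+212)/604⌉ = ⌈25442/604⌉ − ⌈25007/604⌉ = 43 − 42 = 1
n=58: ⌈(59·435+212)/604⌉ − ⌈(58·435+212)/604⌉ = ⌈25877/604⌉ − ⌈25442/604⌉ = 43 − 43 = 0
n=59: ⌈(60·435+212)/604⌉ − ⌈(59·435+212)/604⌉ = ⌈26312/604⌉ − ⌈25877/604⌉ = 44 − 43 = 1
n=60: ⌈(61·435+212)/604⌉ − ⌈(60·435+212)/604⌉ = ⌈26747/604⌉ − ⌈26312/604⌉ = 45 − 44 = 1
n=61: ⌈(62·435+212)/604⌉ − ⌈(61·435+212)/604⌉ = ⌈27182/604⌉ − ⌈26747/604⌉ = 46 − 45 = 1
n=62: ⌈(63·435+212)/604⌉ − ⌈(62·435+212)/604⌉ = ⌈27617/604⌉ − ⌈27182/604⌉ = 46 − 46 = 0
n=63: ⌈(64·435+212)/604⌉ − ⌈(63·435+212)/604⌉ = ⌈28052/604⌉ − ⌈27617/604⌉ = 47 − 46 = 1
n=64: ⌈(65·435+212)/604⌉ − ⌈(64·435+212)/604⌉ = ⌈28487/604⌉ − ⌈28052/604⌉ = 48 − 47 = 1
n=65: ⌈(66·435+212)/604⌉ − ⌈(65·435+212)/604⌉ = ⌈28922/604⌉ − ⌈28487/604⌉ = 48 − 48 = 0
n=66: ⌈(67·435+212)/604⌉ − ⌈(66·435+212)/604⌉ = ⌈29357/604⌉ − ⌈28922/604⌉ = 49 − 48 = 1
n=67: ⌈(68·435+212)/604⌉ − ⌈(67·435+212)/604⌉ = ⌈29792/604⌉ − ⌈29357/604⌉ = 50 − 49 = 1
n=68: ⌈(69·435+212)/604⌉ − ⌈(68·435+212)/604⌉ = ⌈30227/604⌉ − ⌈29792/604⌉ = 51 − 50 = 1
n=69: ⌈(70·435+212)/604⌉ − ⌈(69·435+212)/604⌉ = ⌈30662/604⌉ − ⌈30227/604⌉ = 51 − 51 = 0
n=70: ⌈(71·435+212)/604⌉ − ⌈(70·435+212)/604⌉ = ⌈31097/604⌉ − ⌈30662/604⌉ = 52 − 51 = 1
n=71: ⌈(72·435+212)/604⌉ − ⌈(71·435+212)/604⌉ = ⌈31532/604⌉ − ⌈31097/604⌉ = 53 − 52 = 1
n=72: ⌈(73·435+212)/604⌉ − ⌈(72·435+212)/604⌉ = ⌈31967/604⌉ − ⌈31532/604⌉ = 53 − 53 = 0
n=73: ⌈(74·435+212)/604⌉ − ⌈(73·435+212)/604⌉ = ⌈32402/604⌉ − ⌈31967/604⌉ = 54 − 53 = 1
n=74: ⌈(75·435+212)/604⌉ − ⌈(74·435+212)/604⌉ = ⌈32837/604⌉ − ⌈32402/604⌉ = 55 − 54 = 1
n=75: ⌈(76·435+212)/604⌉ − ⌈(75·435+212)/604⌉ = ⌈33272/604⌉ − ⌈32837/604⌉ = 56 − 55 = 1
n=76: ⌈(77·435+212)/604⌉ − ⌈(76·435+212)/604⌉ = ⌈33707/604⌉ − ⌈33272/604⌉ = 56 − 56 = 0
n=77: ⌈(78·435+212)/604⌉ − ⌈(77·435+212)/604⌉ = ⌈34142/604⌉ − ⌈33707/604⌉ = 57 − 56 = 1

101101110110111011101101110110111011011101110110111011011101110110111011011101


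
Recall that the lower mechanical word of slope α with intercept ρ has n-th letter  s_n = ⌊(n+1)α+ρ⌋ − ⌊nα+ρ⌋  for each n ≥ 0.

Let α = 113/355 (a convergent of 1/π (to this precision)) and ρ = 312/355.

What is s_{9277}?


(n+1)α + ρ = (9278·113 + 312) / 355 = 1048726/355
nα + ρ     = (9277·113 + 312) / 355 = 1048613/355
⌊1048726/355⌋ = 2954,  ⌊1048613/355⌋ = 2953
s_{9277} = 2954 − 2953 = 1

1


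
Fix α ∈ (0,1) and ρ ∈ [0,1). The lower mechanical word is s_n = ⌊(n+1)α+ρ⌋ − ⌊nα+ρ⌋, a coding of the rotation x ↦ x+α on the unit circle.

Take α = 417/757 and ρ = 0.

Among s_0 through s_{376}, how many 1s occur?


207

#1s = Σ_{n=0}^{376} s_n = Σ_{n=0}^{376} (⌊(n+1)α+ρ⌋ − ⌊nα+ρ⌋)
the sum telescopes: every ⌊nα+ρ⌋ with 0 < n < 377 appears once with + and once with −, leaving ⌊377α+ρ⌋ − ⌊0·α+ρ⌋
377α + ρ = (377·417) / 757 = 157209/757
ρ = 0/757
⌊157209/757⌋ = 207,  ⌊0/757⌋ = 0
#1s = 207 − 0 = 207


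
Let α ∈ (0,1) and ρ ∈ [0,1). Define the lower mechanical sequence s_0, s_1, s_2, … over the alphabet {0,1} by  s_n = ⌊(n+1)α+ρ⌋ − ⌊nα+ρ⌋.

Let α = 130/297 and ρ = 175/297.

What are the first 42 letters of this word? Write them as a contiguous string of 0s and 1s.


n=0: ⌊(1·130+175)/297⌋ − ⌊(0·130+175)/297⌋ = ⌊305/297⌋ − ⌊175/297⌋ = 1 − 0 = 1
n=1: ⌊(2·130+175)/297⌋ − ⌊(1·130+175)/297⌋ = ⌊435/297⌋ − ⌊305/297⌋ = 1 − 1 = 0
n=2: ⌊(3·130+175)/297⌋ − ⌊(2·130+175)/297⌋ = ⌊565/297⌋ − ⌊435/297⌋ = 1 − 1 = 0
n=3: ⌊(4·130+175)/297⌋ − ⌊(3·130+175)/297⌋ = ⌊695/297⌋ − ⌊565/297⌋ = 2 − 1 = 1
n=4: ⌊(5·130+175)/297⌋ − ⌊(4·130+175)/297⌋ = ⌊825/297⌋ − ⌊695/297⌋ = 2 − 2 = 0
n=5: ⌊(6·130+175)/297⌋ − ⌊(5·130+175)/297⌋ = ⌊955/297⌋ − ⌊825/297⌋ = 3 − 2 = 1
n=6: ⌊(7·130+175)/297⌋ − ⌊(6·130+175)/297⌋ = ⌊1085/297⌋ − ⌊955/297⌋ = 3 − 3 = 0
n=7: ⌊(8·130+175)/297⌋ − ⌊(7·130+175)/297⌋ = ⌊1215/297⌋ − ⌊1085/297⌋ = 4 − 3 = 1
n=8: ⌊(9·130+175)/297⌋ − ⌊(8·130+175)/297⌋ = ⌊1345/297⌋ − ⌊1215/297⌋ = 4 − 4 = 0
n=9: ⌊(10·130+175)/297⌋ − ⌊(9·130+175)/297⌋ = ⌊1475/297⌋ − ⌊1345/297⌋ = 4 − 4 = 0
n=10: ⌊(11·130+175)/297⌋ − ⌊(10·130+175)/297⌋ = ⌊1605/297⌋ − ⌊1475/297⌋ = 5 − 4 = 1
n=11: ⌊(12·130+175)/297⌋ − ⌊(11·130+175)/297⌋ = ⌊1735/297⌋ − ⌊1605/297⌋ = 5 − 5 = 0
n=12: ⌊(13·130+175)/297⌋ − ⌊(12·130+175)/297⌋ = ⌊1865/297⌋ − ⌊1735/297⌋ = 6 − 5 = 1
n=13: ⌊(14·130+175)/297⌋ − ⌊(13·130+175)/297⌋ = ⌊1995/297⌋ − ⌊1865/297⌋ = 6 − 6 = 0
n=14: ⌊(15·130+175)/297⌋ − ⌊(14·130+175)/297⌋ = ⌊2125/297⌋ − ⌊1995/297⌋ = 7 − 6 = 1
n=15: ⌊(16·130+175)/297⌋ − ⌊(15·130+175)/297⌋ = ⌊2255/297⌋ − ⌊2125/297⌋ = 7 − 7 = 0
n=16: ⌊(17·130+175)/297⌋ − ⌊(16·130+175)/297⌋ = ⌊2385/297⌋ − ⌊2255/297⌋ = 8 − 7 = 1
n=17: ⌊(18·130+175)/297⌋ − ⌊(17·130+175)/297⌋ = ⌊2515/297⌋ − ⌊2385/297⌋ = 8 − 8 = 0
n=18: ⌊(19·130+175)/297⌋ − ⌊(18·130+175)/297⌋ = ⌊2645/297⌋ − ⌊2515/297⌋ = 8 − 8 = 0
n=19: ⌊(20·130+175)/297⌋ − ⌊(19·130+175)/297⌋ = ⌊2775/297⌋ − ⌊2645/297⌋ = 9 − 8 = 1
n=20: ⌊(21·130+175)/297⌋ − ⌊(20·130+175)/297⌋ = ⌊2905/297⌋ − ⌊2775/297⌋ = 9 − 9 = 0
n=21: ⌊(22·130+175)/297⌋ − ⌊(21·130+175)/297⌋ = ⌊3035/297⌋ − ⌊2905/297⌋ = 10 − 9 = 1
n=22: ⌊(23·130+175)/297⌋ − ⌊(22·130+175)/297⌋ = ⌊3165/297⌋ − ⌊3035/297⌋ = 10 − 10 = 0
n=23: ⌊(24·130+175)/297⌋ − ⌊(23·130+175)/297⌋ = ⌊3295/297⌋ − ⌊3165/297⌋ = 11 − 10 = 1
n=24: ⌊(25·130+175)/297⌋ − ⌊(24·130+175)/297⌋ = ⌊3425/297⌋ − ⌊3295/297⌋ = 11 − 11 = 0
n=25: ⌊(26·130+175)/297⌋ − ⌊(25·130+175)/297⌋ = ⌊3555/297⌋ − ⌊3425/297⌋ = 11 − 11 = 0
n=26: ⌊(27·130+175)/297⌋ − ⌊(26·130+175)/297⌋ = ⌊3685/297⌋ − ⌊3555/297⌋ = 12 − 11 = 1
n=27: ⌊(28·130+175)/297⌋ − ⌊(27·130+175)/297⌋ = ⌊3815/297⌋ − ⌊3685/297⌋ = 12 − 12 = 0
n=28: ⌊(29·130+175)/297⌋ − ⌊(28·130+175)/297⌋ = ⌊3945/297⌋ − ⌊3815/297⌋ = 13 − 12 = 1
n=29: ⌊(30·130+175)/297⌋ − ⌊(29·130+175)/297⌋ = ⌊4075/297⌋ − ⌊3945/297⌋ = 13 − 13 = 0
n=30: ⌊(31·130+175)/297⌋ − ⌊(30·130+175)/297⌋ = ⌊4205/297⌋ − ⌊4075/297⌋ = 14 − 13 = 1
n=31: ⌊(32·130+175)/297⌋ − ⌊(31·130+175)/297⌋ = ⌊4335/297⌋ − ⌊4205/297⌋ = 14 − 14 = 0
n=32: ⌊(33·130+175)/297⌋ − ⌊(32·130+175)/297⌋ = ⌊4465/297⌋ − ⌊4335/297⌋ = 15 − 14 = 1
n=33: ⌊(34·130+175)/297⌋ − ⌊(33·130+175)/297⌋ = ⌊4595/297⌋ − ⌊4465/297⌋ = 15 − 15 = 0
n=34: ⌊(35·130+175)/297⌋ − ⌊(34·130+175)/297⌋ = ⌊4725/297⌋ − ⌊4595/297⌋ = 15 − 15 = 0
n=35: ⌊(36·130+175)/297⌋ − ⌊(35·130+175)/297⌋ = ⌊4855/297⌋ − ⌊4725/297⌋ = 16 − 15 = 1
n=36: ⌊(37·130+175)/297⌋ − ⌊(36·130+175)/297⌋ = ⌊4985/297⌋ − ⌊4855/297⌋ = 16 − 16 = 0
n=37: ⌊(38·130+175)/297⌋ − ⌊(37·130+175)/297⌋ = ⌊5115/297⌋ − ⌊4985/297⌋ = 17 − 16 = 1
n=38: ⌊(39·130+175)/297⌋ − ⌊(38·130+175)/297⌋ = ⌊5245/297⌋ − ⌊5115/297⌋ = 17 − 17 = 0
n=39: ⌊(40·130+175)/297⌋ − ⌊(39·130+175)/297⌋ = ⌊5375/297⌋ − ⌊5245/297⌋ = 18 − 17 = 1
n=40: ⌊(41·130+175)/297⌋ − ⌊(40·130+175)/297⌋ = ⌊5505/297⌋ − ⌊5375/297⌋ = 18 − 18 = 0
n=41: ⌊(42·130+175)/297⌋ − ⌊(41·130+175)/297⌋ = ⌊5635/297⌋ − ⌊5505/297⌋ = 18 − 18 = 0

100101010010101010010101001010101001010100


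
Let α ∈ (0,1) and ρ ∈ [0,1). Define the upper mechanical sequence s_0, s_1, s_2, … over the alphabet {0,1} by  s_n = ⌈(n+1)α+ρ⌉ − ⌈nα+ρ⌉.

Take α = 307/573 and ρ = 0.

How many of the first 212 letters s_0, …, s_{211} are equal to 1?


#1s = Σ_{n=0}^{211} s_n = Σ_{n=0}^{211} (⌈(n+1)α+ρ⌉ − ⌈nα+ρ⌉)
the sum telescopes: every ⌈nα+ρ⌉ with 0 < n < 212 appears once with + and once with −, leaving ⌈212α+ρ⌉ − ⌈0·α+ρ⌉
212α + ρ = (212·307) / 573 = 65084/573
ρ = 0/573
⌈65084/573⌉ = 114,  ⌈0/573⌉ = 0
#1s = 114 − 0 = 114

114


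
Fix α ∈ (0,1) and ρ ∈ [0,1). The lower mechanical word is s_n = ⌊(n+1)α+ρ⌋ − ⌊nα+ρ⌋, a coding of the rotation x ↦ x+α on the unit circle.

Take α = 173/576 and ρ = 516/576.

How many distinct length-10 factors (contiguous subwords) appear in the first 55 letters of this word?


t_n = ⌊(n·173+516)/576⌋ for n = 0 … 55:
  n=0…9: ⌊516/576⌋=0 ⌊689/576⌋=1 ⌊862/576⌋=1 ⌊1035/576⌋=1 ⌊1208/576⌋=2 ⌊1381/576⌋=2 ⌊1554/576⌋=2 ⌊1727/576⌋=2 ⌊1900/576⌋=3 ⌊2073/576⌋=3
  n=10…19: ⌊2246/576⌋=3 ⌊2419/576⌋=4 ⌊2592/576⌋=4 ⌊2765/576⌋=4 ⌊2938/576⌋=5 ⌊3111/576⌋=5 ⌊3284/576⌋=5 ⌊3457/576⌋=6 ⌊3630/576⌋=6 ⌊3803/576⌋=6
  n=20…29: ⌊3976/576⌋=6 ⌊4149/576⌋=7 ⌊4322/576⌋=7 ⌊4495/576⌋=7 ⌊4668/576⌋=8 ⌊4841/576⌋=8 ⌊5014/576⌋=8 ⌊5187/576⌋=9 ⌊5360/576⌋=9 ⌊5533/576⌋=9
  n=30…39: ⌊5706/576⌋=9 ⌊5879/576⌋=10 ⌊6052/576⌋=10 ⌊6225/576⌋=10 ⌊6398/576⌋=11 ⌊6571/576⌋=11 ⌊6744/576⌋=11 ⌊6917/576⌋=12 ⌊7090/576⌋=12 ⌊7263/576⌋=12
  n=40…49: ⌊7436/576⌋=12 ⌊7609/576⌋=13 ⌊7782/576⌋=13 ⌊7955/576⌋=13 ⌊8128/576⌋=14 ⌊8301/576⌋=14 ⌊8474/576⌋=14 ⌊8647/576⌋=15 ⌊8820/576⌋=15 ⌊8993/576⌋=15
  n=50…55: ⌊9166/576⌋=15 ⌊9339/576⌋=16 ⌊9512/576⌋=16 ⌊9685/576⌋=16 ⌊9858/576⌋=17 ⌊10031/576⌋=17
s_n = t_(n+1) − t_n for n = 0 … 54 gives
prefix = 1001000100100100100010010010001001001000100100100010010
slide a length-10 window over [0..9] … [45..54] (46 windows); first occurrence of each distinct factor:
  [  0..  9] 1001000100
  [  1.. 10] 0010001001
  [  2.. 11] 0100010010
  [  3.. 12] 1000100100
  [  4.. 13] 0001001001
  [  5.. 14] 0010010010
  [  6.. 15] 0100100100
  [  7.. 16] 1001001001
  [ 10.. 19] 1001001000
  [ 11.. 20] 0010010001
  [ 12.. 21] 0100100010
  (the other 35 windows repeat one of these)
distinct factors: {0001001001, 0010001001, 0010010001, 0010010010, 0100010010, 0100100010, 0100100100, 1000100100, 1001000100, 1001001000, 1001001001}
count = 11  (Sturmian bound for length 10 is 11)

11


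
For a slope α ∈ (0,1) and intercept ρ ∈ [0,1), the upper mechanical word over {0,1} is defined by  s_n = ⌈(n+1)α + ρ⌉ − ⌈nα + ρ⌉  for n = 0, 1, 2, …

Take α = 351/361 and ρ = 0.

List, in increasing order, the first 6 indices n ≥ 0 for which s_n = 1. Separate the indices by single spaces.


n=0: ⌈351/361⌉−⌈0/361⌉ = 1−0 = 1  ← one
n=1: ⌈702/361⌉−⌈351/361⌉ = 2−1 = 1  ← one
n=2: ⌈1053/361⌉−⌈702/361⌉ = 3−2 = 1  ← one
n=3: ⌈1404/361⌉−⌈1053/361⌉ = 4−3 = 1  ← one
n=4: ⌈1755/361⌉−⌈1404/361⌉ = 5−4 = 1  ← one
n=5: ⌈2106/361⌉−⌈1755/361⌉ = 6−5 = 1  ← one
positions of the first 6 ones: 0 1 2 3 4 5

0 1 2 3 4 5


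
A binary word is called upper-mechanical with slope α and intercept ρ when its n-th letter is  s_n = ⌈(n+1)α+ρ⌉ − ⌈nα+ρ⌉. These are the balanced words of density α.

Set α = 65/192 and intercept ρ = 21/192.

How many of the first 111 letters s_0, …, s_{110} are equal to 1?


37

#1s = Σ_{n=0}^{110} s_n = Σ_{n=0}^{110} (⌈(n+1)α+ρ⌉ − ⌈nα+ρ⌉)
the sum telescopes: every ⌈nα+ρ⌉ with 0 < n < 111 appears once with + and once with −, leaving ⌈111α+ρ⌉ − ⌈0·α+ρ⌉
111α + ρ = (111·65 + 21) / 192 = 7236/192
ρ = 21/192
⌈7236/192⌉ = 38,  ⌈21/192⌉ = 1
#1s = 38 − 1 = 37


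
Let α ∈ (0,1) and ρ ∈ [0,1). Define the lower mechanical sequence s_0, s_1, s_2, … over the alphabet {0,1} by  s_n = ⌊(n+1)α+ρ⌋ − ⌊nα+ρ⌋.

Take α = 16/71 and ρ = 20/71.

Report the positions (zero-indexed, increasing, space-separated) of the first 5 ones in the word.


3 7 12 16 20

n=0: ⌊36/71⌋−⌊20/71⌋ = 0−0 = 0
n=1: ⌊52/71⌋−⌊36/71⌋ = 0−0 = 0
n=2: ⌊68/71⌋−⌊52/71⌋ = 0−0 = 0
n=3: ⌊84/71⌋−⌊68/71⌋ = 1−0 = 1  ← one
n=4: ⌊100/71⌋−⌊84/71⌋ = 1−1 = 0
n=5: ⌊116/71⌋−⌊100/71⌋ = 1−1 = 0
n=6: ⌊132/71⌋−⌊116/71⌋ = 1−1 = 0
n=7: ⌊148/71⌋−⌊132/71⌋ = 2−1 = 1  ← one
n=8: ⌊164/71⌋−⌊148/71⌋ = 2−2 = 0
n=9: ⌊180/71⌋−⌊164/71⌋ = 2−2 = 0
n=10: ⌊196/71⌋−⌊180/71⌋ = 2−2 = 0
n=11: ⌊212/71⌋−⌊196/71⌋ = 2−2 = 0
n=12: ⌊228/71⌋−⌊212/71⌋ = 3−2 = 1  ← one
n=13: ⌊244/71⌋−⌊228/71⌋ = 3−3 = 0
n=14: ⌊260/71⌋−⌊244/71⌋ = 3−3 = 0
n=15: ⌊276/71⌋−⌊260/71⌋ = 3−3 = 0
n=16: ⌊292/71⌋−⌊276/71⌋ = 4−3 = 1  ← one
n=17: ⌊308/71⌋−⌊292/71⌋ = 4−4 = 0
n=18: ⌊324/71⌋−⌊308/71⌋ = 4−4 = 0
n=19: ⌊340/71⌋−⌊324/71⌋ = 4−4 = 0
n=20: ⌊356/71⌋−⌊340/71⌋ = 5−4 = 1  ← one
positions of the first 5 ones: 3 7 12 16 20


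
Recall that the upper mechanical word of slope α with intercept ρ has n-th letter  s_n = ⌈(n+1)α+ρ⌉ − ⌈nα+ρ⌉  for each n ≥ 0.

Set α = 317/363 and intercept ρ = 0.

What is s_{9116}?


1

(n+1)α + ρ = (9117·317) / 363 = 2890089/363
nα + ρ     = (9116·317) / 363 = 2889772/363
⌈2890089/363⌉ = 7962,  ⌈2889772/363⌉ = 7961
s_{9116} = 7962 − 7961 = 1
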